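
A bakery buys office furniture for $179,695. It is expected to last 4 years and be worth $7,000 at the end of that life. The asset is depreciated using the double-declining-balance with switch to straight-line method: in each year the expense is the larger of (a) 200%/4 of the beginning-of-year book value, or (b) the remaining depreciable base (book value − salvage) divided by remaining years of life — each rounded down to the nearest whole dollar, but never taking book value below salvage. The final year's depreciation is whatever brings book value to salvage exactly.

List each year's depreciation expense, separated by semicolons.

$89,847; $44,924; $22,462; $15,462

Depreciable base = $179,695 − $7,000 = $172,695.
Year 1: DB = ⌊$179,695 × 200%/4⌋ = $89,847; SL = ⌊$172,695/4⌋ = $43,173 → take DB $89,847. Book value $89,848.
Year 2: DB = ⌊$89,848 × 200%/4⌋ = $44,924; SL = ⌊$82,848/3⌋ = $27,616 → take DB $44,924. Book value $44,924.
Year 3: DB = ⌊$44,924 × 200%/4⌋ = $22,462; SL = ⌊$37,924/2⌋ = $18,962 → take DB $22,462. Book value $22,462.
Year 4 (final): $22,462 − $7,000 = $15,462. Book value $7,000.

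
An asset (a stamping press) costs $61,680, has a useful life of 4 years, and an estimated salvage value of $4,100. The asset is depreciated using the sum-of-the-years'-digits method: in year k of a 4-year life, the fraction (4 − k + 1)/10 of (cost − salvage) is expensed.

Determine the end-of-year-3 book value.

$9,858

Depreciable base = $61,680 − $4,100 = $57,580.
Sum of the years' digits = 4+3+2+1 = 10.
Year 1: $57,580 × 4/10 = $23,032. Book value $38,648.
Year 2: $57,580 × 3/10 = $17,274. Book value $21,374.
Year 3: $57,580 × 2/10 = $11,516. Book value $9,858.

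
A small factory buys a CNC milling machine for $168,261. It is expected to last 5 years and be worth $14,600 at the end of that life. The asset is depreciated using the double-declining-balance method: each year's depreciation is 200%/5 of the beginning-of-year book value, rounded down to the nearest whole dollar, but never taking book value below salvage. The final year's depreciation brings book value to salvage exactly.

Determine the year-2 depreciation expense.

Depreciable base = $168,261 − $14,600 = $153,661.
Year 1: ⌊$168,261 × 200%/5⌋ = $67,304. Book value $100,957.
Year 2: ⌊$100,957 × 200%/5⌋ = $40,382. Book value $60,575.

$40,382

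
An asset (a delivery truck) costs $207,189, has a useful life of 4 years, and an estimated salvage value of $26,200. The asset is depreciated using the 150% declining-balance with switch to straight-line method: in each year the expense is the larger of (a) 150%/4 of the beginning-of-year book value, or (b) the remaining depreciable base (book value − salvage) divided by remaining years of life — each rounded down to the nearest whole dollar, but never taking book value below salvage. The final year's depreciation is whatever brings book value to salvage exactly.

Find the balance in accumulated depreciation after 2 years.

Depreciable base = $207,189 − $26,200 = $180,989.
Year 1: DB = ⌊$207,189 × 150%/4⌋ = $77,695; SL = ⌊$180,989/4⌋ = $45,247 → take DB $77,695. Book value $129,494.
Year 2: DB = ⌊$129,494 × 150%/4⌋ = $48,560; SL = ⌊$103,294/3⌋ = $34,431 → take DB $48,560. Book value $80,934.
Accumulated through year 2 = $207,189 − $80,934 = $126,255.

$126,255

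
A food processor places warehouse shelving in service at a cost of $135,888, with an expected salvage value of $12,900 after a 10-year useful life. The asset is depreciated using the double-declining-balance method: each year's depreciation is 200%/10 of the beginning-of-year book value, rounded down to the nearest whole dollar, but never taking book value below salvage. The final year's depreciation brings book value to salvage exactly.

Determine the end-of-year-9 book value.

Depreciable base = $135,888 − $12,900 = $122,988.
Year 1: ⌊$135,888 × 200%/10⌋ = $27,177. Book value $108,711.
Year 2: ⌊$108,711 × 200%/10⌋ = $21,742. Book value $86,969.
Year 3: ⌊$86,969 × 200%/10⌋ = $17,393. Book value $69,576.
Year 4: ⌊$69,576 × 200%/10⌋ = $13,915. Book value $55,661.
Year 5: ⌊$55,661 × 200%/10⌋ = $11,132. Book value $44,529.
Year 6: ⌊$44,529 × 200%/10⌋ = $8,905. Book value $35,624.
Year 7: ⌊$35,624 × 200%/10⌋ = $7,124. Book value $28,500.
Year 8: ⌊$28,500 × 200%/10⌋ = $5,700. Book value $22,800.
Year 9: ⌊$22,800 × 200%/10⌋ = $4,560. Book value $18,240.

$18,240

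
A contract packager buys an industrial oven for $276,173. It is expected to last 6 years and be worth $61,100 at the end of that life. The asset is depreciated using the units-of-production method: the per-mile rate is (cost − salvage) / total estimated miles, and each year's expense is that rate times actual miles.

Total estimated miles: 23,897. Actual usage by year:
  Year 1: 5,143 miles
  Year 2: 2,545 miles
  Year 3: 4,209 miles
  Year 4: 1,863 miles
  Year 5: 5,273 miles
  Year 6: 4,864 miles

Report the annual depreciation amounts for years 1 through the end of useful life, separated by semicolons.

Depreciable base = $276,173 − $61,100 = $215,073.
Rate = $215,073 / 23,897 miles = $9 per mile.
Year 1: 5,143 × $9 = $46,287. Book value $229,886.
Year 2: 2,545 × $9 = $22,905. Book value $206,981.
Year 3: 4,209 × $9 = $37,881. Book value $169,100.
Year 4: 1,863 × $9 = $16,767. Book value $152,333.
Year 5: 5,273 × $9 = $47,457. Book value $104,876.
Year 6: 4,864 × $9 = $43,776. Book value $61,100.

$46,287; $22,905; $37,881; $16,767; $47,457; $43,776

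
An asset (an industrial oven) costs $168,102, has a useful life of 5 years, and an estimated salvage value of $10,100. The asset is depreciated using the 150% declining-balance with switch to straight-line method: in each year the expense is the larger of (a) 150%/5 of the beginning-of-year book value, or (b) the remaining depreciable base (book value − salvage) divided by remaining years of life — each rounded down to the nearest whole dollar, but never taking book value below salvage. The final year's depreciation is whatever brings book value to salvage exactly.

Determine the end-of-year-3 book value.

$57,660

Depreciable base = $168,102 − $10,100 = $158,002.
Year 1: DB = ⌊$168,102 × 150%/5⌋ = $50,430; SL = ⌊$158,002/5⌋ = $31,600 → take DB $50,430. Book value $117,672.
Year 2: DB = ⌊$117,672 × 150%/5⌋ = $35,301; SL = ⌊$107,572/4⌋ = $26,893 → take DB $35,301. Book value $82,371.
Year 3: DB = ⌊$82,371 × 150%/5⌋ = $24,711; SL = ⌊$72,271/3⌋ = $24,090 → take DB $24,711. Book value $57,660.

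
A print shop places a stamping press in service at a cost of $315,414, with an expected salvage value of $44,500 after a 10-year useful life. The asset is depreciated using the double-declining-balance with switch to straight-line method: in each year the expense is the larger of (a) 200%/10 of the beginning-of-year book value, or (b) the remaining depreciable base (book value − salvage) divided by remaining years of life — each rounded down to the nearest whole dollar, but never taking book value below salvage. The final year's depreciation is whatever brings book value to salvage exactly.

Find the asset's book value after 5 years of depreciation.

$103,356

Depreciable base = $315,414 − $44,500 = $270,914.
Year 1: DB = ⌊$315,414 × 200%/10⌋ = $63,082; SL = ⌊$270,914/10⌋ = $27,091 → take DB $63,082. Book value $252,332.
Year 2: DB = ⌊$252,332 × 200%/10⌋ = $50,466; SL = ⌊$207,832/9⌋ = $23,092 → take DB $50,466. Book value $201,866.
Year 3: DB = ⌊$201,866 × 200%/10⌋ = $40,373; SL = ⌊$157,366/8⌋ = $19,670 → take DB $40,373. Book value $161,493.
Year 4: DB = ⌊$161,493 × 200%/10⌋ = $32,298; SL = ⌊$116,993/7⌋ = $16,713 → take DB $32,298. Book value $129,195.
Year 5: DB = ⌊$129,195 × 200%/10⌋ = $25,839; SL = ⌊$84,695/6⌋ = $14,115 → take DB $25,839. Book value $103,356.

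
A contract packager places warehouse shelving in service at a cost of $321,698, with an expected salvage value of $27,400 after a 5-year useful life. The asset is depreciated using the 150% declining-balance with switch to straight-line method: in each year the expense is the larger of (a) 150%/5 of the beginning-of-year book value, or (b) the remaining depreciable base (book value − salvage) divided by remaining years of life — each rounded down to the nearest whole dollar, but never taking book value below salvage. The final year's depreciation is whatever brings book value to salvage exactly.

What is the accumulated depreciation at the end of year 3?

$211,354

Depreciable base = $321,698 − $27,400 = $294,298.
Year 1: DB = ⌊$321,698 × 150%/5⌋ = $96,509; SL = ⌊$294,298/5⌋ = $58,859 → take DB $96,509. Book value $225,189.
Year 2: DB = ⌊$225,189 × 150%/5⌋ = $67,556; SL = ⌊$197,789/4⌋ = $49,447 → take DB $67,556. Book value $157,633.
Year 3: DB = ⌊$157,633 × 150%/5⌋ = $47,289; SL = ⌊$130,233/3⌋ = $43,411 → take DB $47,289. Book value $110,344.
Accumulated through year 3 = $321,698 − $110,344 = $211,354.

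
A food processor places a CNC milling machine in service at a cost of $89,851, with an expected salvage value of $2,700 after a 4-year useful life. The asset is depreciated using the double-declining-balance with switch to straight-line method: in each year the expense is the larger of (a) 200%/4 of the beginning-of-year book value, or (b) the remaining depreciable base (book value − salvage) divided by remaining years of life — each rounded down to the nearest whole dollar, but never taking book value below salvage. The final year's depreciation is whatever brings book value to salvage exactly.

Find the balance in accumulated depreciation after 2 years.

Depreciable base = $89,851 − $2,700 = $87,151.
Year 1: DB = ⌊$89,851 × 200%/4⌋ = $44,925; SL = ⌊$87,151/4⌋ = $21,787 → take DB $44,925. Book value $44,926.
Year 2: DB = ⌊$44,926 × 200%/4⌋ = $22,463; SL = ⌊$42,226/3⌋ = $14,075 → take DB $22,463. Book value $22,463.
Accumulated through year 2 = $89,851 − $22,463 = $67,388.

$67,388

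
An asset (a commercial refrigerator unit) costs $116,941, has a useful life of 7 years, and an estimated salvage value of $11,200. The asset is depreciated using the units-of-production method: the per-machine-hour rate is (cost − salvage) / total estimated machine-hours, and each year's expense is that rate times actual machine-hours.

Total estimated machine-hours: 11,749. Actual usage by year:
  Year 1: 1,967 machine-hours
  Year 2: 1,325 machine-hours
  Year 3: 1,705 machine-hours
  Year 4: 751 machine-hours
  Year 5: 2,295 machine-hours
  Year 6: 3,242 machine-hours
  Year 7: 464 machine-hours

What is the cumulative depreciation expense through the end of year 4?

$51,732

Depreciable base = $116,941 − $11,200 = $105,741.
Rate = $105,741 / 11,749 machine-hours = $9 per machine-hour.
Year 1: 1,967 × $9 = $17,703. Book value $99,238.
Year 2: 1,325 × $9 = $11,925. Book value $87,313.
Year 3: 1,705 × $9 = $15,345. Book value $71,968.
Year 4: 751 × $9 = $6,759. Book value $65,209.
Accumulated through year 4 = $116,941 − $65,209 = $51,732.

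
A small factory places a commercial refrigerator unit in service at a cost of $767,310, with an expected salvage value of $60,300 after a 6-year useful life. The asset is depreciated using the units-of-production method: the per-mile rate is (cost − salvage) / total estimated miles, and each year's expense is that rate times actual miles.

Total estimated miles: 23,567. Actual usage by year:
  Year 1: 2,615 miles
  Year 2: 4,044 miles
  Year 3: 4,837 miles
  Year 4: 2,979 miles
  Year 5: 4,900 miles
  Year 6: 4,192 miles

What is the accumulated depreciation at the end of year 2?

$199,770

Depreciable base = $767,310 − $60,300 = $707,010.
Rate = $707,010 / 23,567 miles = $30 per mile.
Year 1: 2,615 × $30 = $78,450. Book value $688,860.
Year 2: 4,044 × $30 = $121,320. Book value $567,540.
Accumulated through year 2 = $767,310 − $567,540 = $199,770.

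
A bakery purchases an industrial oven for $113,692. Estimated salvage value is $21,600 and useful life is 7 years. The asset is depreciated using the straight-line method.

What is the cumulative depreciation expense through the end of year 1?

Depreciable base = $113,692 − $21,600 = $92,092.
Annual expense = $92,092 / 7 = $13,156.
End of year 1: book value $100,536.
Accumulated through year 1 = $113,692 − $100,536 = $13,156.

$13,156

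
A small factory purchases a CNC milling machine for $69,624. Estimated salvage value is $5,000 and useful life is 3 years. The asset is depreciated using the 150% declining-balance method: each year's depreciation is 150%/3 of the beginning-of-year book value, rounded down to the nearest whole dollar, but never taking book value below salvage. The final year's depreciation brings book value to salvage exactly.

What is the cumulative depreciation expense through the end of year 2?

Depreciable base = $69,624 − $5,000 = $64,624.
Year 1: ⌊$69,624 × 150%/3⌋ = $34,812. Book value $34,812.
Year 2: ⌊$34,812 × 150%/3⌋ = $17,406. Book value $17,406.
Accumulated through year 2 = $69,624 − $17,406 = $52,218.

$52,218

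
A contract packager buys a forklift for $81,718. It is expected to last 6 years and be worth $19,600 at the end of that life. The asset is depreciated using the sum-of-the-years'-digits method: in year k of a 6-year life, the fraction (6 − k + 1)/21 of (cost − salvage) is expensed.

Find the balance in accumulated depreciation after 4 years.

$53,244

Depreciable base = $81,718 − $19,600 = $62,118.
Sum of the years' digits = 6+5+4+3+2+1 = 21.
Year 1: $62,118 × 6/21 = $17,748. Book value $63,970.
Year 2: $62,118 × 5/21 = $14,790. Book value $49,180.
Year 3: $62,118 × 4/21 = $11,832. Book value $37,348.
Year 4: $62,118 × 3/21 = $8,874. Book value $28,474.
Accumulated through year 4 = $81,718 − $28,474 = $53,244.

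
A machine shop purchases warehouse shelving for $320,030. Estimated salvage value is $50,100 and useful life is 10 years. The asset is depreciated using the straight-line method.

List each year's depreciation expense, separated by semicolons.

Depreciable base = $320,030 − $50,100 = $269,930.
Annual expense = $269,930 / 10 = $26,993.
End of year 1: book value $293,037.
End of year 2: book value $266,044.
End of year 3: book value $239,051.
End of year 4: book value $212,058.
End of year 5: book value $185,065.
End of year 6: book value $158,072.
End of year 7: book value $131,079.
End of year 8: book value $104,086.
End of year 9: book value $77,093.
End of year 10: book value $50,100.

$26,993; $26,993; $26,993; $26,993; $26,993; $26,993; $26,993; $26,993; $26,993; $26,993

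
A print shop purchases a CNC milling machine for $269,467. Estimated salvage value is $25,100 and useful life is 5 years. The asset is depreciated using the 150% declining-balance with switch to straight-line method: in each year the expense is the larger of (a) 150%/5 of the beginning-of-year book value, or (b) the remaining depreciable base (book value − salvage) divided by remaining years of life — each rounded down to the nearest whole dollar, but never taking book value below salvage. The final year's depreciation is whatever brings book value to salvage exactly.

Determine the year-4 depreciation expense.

$33,664

Depreciable base = $269,467 − $25,100 = $244,367.
Year 1: DB = ⌊$269,467 × 150%/5⌋ = $80,840; SL = ⌊$244,367/5⌋ = $48,873 → take DB $80,840. Book value $188,627.
Year 2: DB = ⌊$188,627 × 150%/5⌋ = $56,588; SL = ⌊$163,527/4⌋ = $40,881 → take DB $56,588. Book value $132,039.
Year 3: DB = ⌊$132,039 × 150%/5⌋ = $39,611; SL = ⌊$106,939/3⌋ = $35,646 → take DB $39,611. Book value $92,428.
Year 4: DB = ⌊$92,428 × 150%/5⌋ = $27,728; SL = ⌊$67,328/2⌋ = $33,664 → take SL $33,664. Book value $58,764.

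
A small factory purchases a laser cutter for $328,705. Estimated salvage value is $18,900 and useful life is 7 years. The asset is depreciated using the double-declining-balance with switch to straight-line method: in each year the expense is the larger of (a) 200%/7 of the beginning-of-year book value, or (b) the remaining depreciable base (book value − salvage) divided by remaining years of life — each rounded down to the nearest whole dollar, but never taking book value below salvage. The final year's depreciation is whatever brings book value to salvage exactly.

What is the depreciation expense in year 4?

Depreciable base = $328,705 − $18,900 = $309,805.
Year 1: DB = ⌊$328,705 × 200%/7⌋ = $93,915; SL = ⌊$309,805/7⌋ = $44,257 → take DB $93,915. Book value $234,790.
Year 2: DB = ⌊$234,790 × 200%/7⌋ = $67,082; SL = ⌊$215,890/6⌋ = $35,981 → take DB $67,082. Book value $167,708.
Year 3: DB = ⌊$167,708 × 200%/7⌋ = $47,916; SL = ⌊$148,808/5⌋ = $29,761 → take DB $47,916. Book value $119,792.
Year 4: DB = ⌊$119,792 × 200%/7⌋ = $34,226; SL = ⌊$100,892/4⌋ = $25,223 → take DB $34,226. Book value $85,566.

$34,226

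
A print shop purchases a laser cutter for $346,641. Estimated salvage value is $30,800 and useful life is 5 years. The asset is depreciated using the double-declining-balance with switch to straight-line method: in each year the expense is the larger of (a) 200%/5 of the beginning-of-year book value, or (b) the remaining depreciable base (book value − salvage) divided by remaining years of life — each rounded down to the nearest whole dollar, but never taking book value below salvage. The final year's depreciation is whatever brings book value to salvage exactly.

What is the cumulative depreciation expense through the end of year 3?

Depreciable base = $346,641 − $30,800 = $315,841.
Year 1: DB = ⌊$346,641 × 200%/5⌋ = $138,656; SL = ⌊$315,841/5⌋ = $63,168 → take DB $138,656. Book value $207,985.
Year 2: DB = ⌊$207,985 × 200%/5⌋ = $83,194; SL = ⌊$177,185/4⌋ = $44,296 → take DB $83,194. Book value $124,791.
Year 3: DB = ⌊$124,791 × 200%/5⌋ = $49,916; SL = ⌊$93,991/3⌋ = $31,330 → take DB $49,916. Book value $74,875.
Accumulated through year 3 = $346,641 − $74,875 = $271,766.

$271,766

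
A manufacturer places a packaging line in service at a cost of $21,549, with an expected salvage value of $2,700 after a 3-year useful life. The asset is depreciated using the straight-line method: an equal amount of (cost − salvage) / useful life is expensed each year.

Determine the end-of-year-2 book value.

Depreciable base = $21,549 − $2,700 = $18,849.
Annual expense = $18,849 / 3 = $6,283.
End of year 1: book value $15,266.
End of year 2: book value $8,983.

$8,983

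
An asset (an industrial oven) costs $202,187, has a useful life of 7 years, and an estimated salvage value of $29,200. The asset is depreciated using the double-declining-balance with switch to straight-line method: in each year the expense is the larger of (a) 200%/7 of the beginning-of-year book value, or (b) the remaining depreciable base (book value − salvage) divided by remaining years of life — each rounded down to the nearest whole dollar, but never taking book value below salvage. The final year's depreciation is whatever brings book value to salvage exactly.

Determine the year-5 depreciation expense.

Depreciable base = $202,187 − $29,200 = $172,987.
Year 1: DB = ⌊$202,187 × 200%/7⌋ = $57,767; SL = ⌊$172,987/7⌋ = $24,712 → take DB $57,767. Book value $144,420.
Year 2: DB = ⌊$144,420 × 200%/7⌋ = $41,262; SL = ⌊$115,220/6⌋ = $19,203 → take DB $41,262. Book value $103,158.
Year 3: DB = ⌊$103,158 × 200%/7⌋ = $29,473; SL = ⌊$73,958/5⌋ = $14,791 → take DB $29,473. Book value $73,685.
Year 4: DB = ⌊$73,685 × 200%/7⌋ = $21,052; SL = ⌊$44,485/4⌋ = $11,121 → take DB $21,052. Book value $52,633.
Year 5: DB = ⌊$52,633 × 200%/7⌋ = $15,038; SL = ⌊$23,433/3⌋ = $7,811 → take DB $15,038. Book value $37,595.

$15,038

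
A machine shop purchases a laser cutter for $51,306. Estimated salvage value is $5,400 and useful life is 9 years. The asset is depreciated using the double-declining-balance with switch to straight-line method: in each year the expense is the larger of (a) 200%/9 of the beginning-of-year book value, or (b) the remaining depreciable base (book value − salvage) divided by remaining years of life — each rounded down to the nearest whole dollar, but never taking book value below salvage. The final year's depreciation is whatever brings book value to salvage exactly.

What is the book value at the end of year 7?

$8,836

Depreciable base = $51,306 − $5,400 = $45,906.
Year 1: DB = ⌊$51,306 × 200%/9⌋ = $11,401; SL = ⌊$45,906/9⌋ = $5,100 → take DB $11,401. Book value $39,905.
Year 2: DB = ⌊$39,905 × 200%/9⌋ = $8,867; SL = ⌊$34,505/8⌋ = $4,313 → take DB $8,867. Book value $31,038.
Year 3: DB = ⌊$31,038 × 200%/9⌋ = $6,897; SL = ⌊$25,638/7⌋ = $3,662 → take DB $6,897. Book value $24,141.
Year 4: DB = ⌊$24,141 × 200%/9⌋ = $5,364; SL = ⌊$18,741/6⌋ = $3,123 → take DB $5,364. Book value $18,777.
Year 5: DB = ⌊$18,777 × 200%/9⌋ = $4,172; SL = ⌊$13,377/5⌋ = $2,675 → take DB $4,172. Book value $14,605.
Year 6: DB = ⌊$14,605 × 200%/9⌋ = $3,245; SL = ⌊$9,205/4⌋ = $2,301 → take DB $3,245. Book value $11,360.
Year 7: DB = ⌊$11,360 × 200%/9⌋ = $2,524; SL = ⌊$5,960/3⌋ = $1,986 → take DB $2,524. Book value $8,836.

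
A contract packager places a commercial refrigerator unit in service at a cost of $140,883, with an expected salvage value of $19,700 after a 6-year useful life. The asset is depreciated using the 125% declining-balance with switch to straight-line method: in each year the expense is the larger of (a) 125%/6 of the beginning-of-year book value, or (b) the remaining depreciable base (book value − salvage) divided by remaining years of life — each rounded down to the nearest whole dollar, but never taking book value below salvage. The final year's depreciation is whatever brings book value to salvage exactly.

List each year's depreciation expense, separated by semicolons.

Depreciable base = $140,883 − $19,700 = $121,183.
Year 1: DB = ⌊$140,883 × 125%/6⌋ = $29,350; SL = ⌊$121,183/6⌋ = $20,197 → take DB $29,350. Book value $111,533.
Year 2: DB = ⌊$111,533 × 125%/6⌋ = $23,236; SL = ⌊$91,833/5⌋ = $18,366 → take DB $23,236. Book value $88,297.
Year 3: DB = ⌊$88,297 × 125%/6⌋ = $18,395; SL = ⌊$68,597/4⌋ = $17,149 → take DB $18,395. Book value $69,902.
Year 4: DB = ⌊$69,902 × 125%/6⌋ = $14,562; SL = ⌊$50,202/3⌋ = $16,734 → take SL $16,734. Book value $53,168.
Year 5: DB = ⌊$53,168 × 125%/6⌋ = $11,076; SL = ⌊$33,468/2⌋ = $16,734 → take SL $16,734. Book value $36,434.
Year 6 (final): $36,434 − $19,700 = $16,734. Book value $19,700.

$29,350; $23,236; $18,395; $16,734; $16,734; $16,734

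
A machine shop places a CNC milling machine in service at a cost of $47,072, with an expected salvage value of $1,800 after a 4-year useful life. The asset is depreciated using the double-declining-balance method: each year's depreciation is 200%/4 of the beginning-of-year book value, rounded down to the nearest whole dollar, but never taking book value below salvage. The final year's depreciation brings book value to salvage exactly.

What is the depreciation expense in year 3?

$5,884

Depreciable base = $47,072 − $1,800 = $45,272.
Year 1: ⌊$47,072 × 200%/4⌋ = $23,536. Book value $23,536.
Year 2: ⌊$23,536 × 200%/4⌋ = $11,768. Book value $11,768.
Year 3: ⌊$11,768 × 200%/4⌋ = $5,884. Book value $5,884.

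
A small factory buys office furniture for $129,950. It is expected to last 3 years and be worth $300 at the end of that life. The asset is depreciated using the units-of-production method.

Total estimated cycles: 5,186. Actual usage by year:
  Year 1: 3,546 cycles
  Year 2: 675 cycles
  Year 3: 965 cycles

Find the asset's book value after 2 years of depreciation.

$24,425

Depreciable base = $129,950 − $300 = $129,650.
Rate = $129,650 / 5,186 cycles = $25 per cycle.
Year 1: 3,546 × $25 = $88,650. Book value $41,300.
Year 2: 675 × $25 = $16,875. Book value $24,425.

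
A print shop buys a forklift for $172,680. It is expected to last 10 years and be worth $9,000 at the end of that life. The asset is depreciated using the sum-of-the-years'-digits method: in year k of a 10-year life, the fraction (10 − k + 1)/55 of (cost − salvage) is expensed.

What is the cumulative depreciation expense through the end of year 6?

$133,920

Depreciable base = $172,680 − $9,000 = $163,680.
Sum of the years' digits = 10+9+8+7+6+5+4+3+2+1 = 55.
Year 1: $163,680 × 10/55 = $29,760. Book value $142,920.
Year 2: $163,680 × 9/55 = $26,784. Book value $116,136.
Year 3: $163,680 × 8/55 = $23,808. Book value $92,328.
Year 4: $163,680 × 7/55 = $20,832. Book value $71,496.
Year 5: $163,680 × 6/55 = $17,856. Book value $53,640.
Year 6: $163,680 × 5/55 = $14,880. Book value $38,760.
Accumulated through year 6 = $172,680 − $38,760 = $133,920.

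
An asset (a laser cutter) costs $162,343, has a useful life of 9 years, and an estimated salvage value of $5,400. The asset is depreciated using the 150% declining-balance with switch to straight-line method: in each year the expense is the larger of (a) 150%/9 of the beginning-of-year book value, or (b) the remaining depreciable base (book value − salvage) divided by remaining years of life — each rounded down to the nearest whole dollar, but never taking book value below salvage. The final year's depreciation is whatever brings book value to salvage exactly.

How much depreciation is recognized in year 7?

Depreciable base = $162,343 − $5,400 = $156,943.
Year 1: DB = ⌊$162,343 × 150%/9⌋ = $27,057; SL = ⌊$156,943/9⌋ = $17,438 → take DB $27,057. Book value $135,286.
Year 2: DB = ⌊$135,286 × 150%/9⌋ = $22,547; SL = ⌊$129,886/8⌋ = $16,235 → take DB $22,547. Book value $112,739.
Year 3: DB = ⌊$112,739 × 150%/9⌋ = $18,789; SL = ⌊$107,339/7⌋ = $15,334 → take DB $18,789. Book value $93,950.
Year 4: DB = ⌊$93,950 × 150%/9⌋ = $15,658; SL = ⌊$88,550/6⌋ = $14,758 → take DB $15,658. Book value $78,292.
Year 5: DB = ⌊$78,292 × 150%/9⌋ = $13,048; SL = ⌊$72,892/5⌋ = $14,578 → take SL $14,578. Book value $63,714.
Year 6: DB = ⌊$63,714 × 150%/9⌋ = $10,619; SL = ⌊$58,314/4⌋ = $14,578 → take SL $14,578. Book value $49,136.
Year 7: DB = ⌊$49,136 × 150%/9⌋ = $8,189; SL = ⌊$43,736/3⌋ = $14,578 → take SL $14,578. Book value $34,558.

$14,578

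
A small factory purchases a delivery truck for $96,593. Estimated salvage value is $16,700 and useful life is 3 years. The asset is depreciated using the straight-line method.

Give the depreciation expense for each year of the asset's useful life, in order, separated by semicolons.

Depreciable base = $96,593 − $16,700 = $79,893.
Annual expense = $79,893 / 3 = $26,631.
End of year 1: book value $69,962.
End of year 2: book value $43,331.
End of year 3: book value $16,700.

$26,631; $26,631; $26,631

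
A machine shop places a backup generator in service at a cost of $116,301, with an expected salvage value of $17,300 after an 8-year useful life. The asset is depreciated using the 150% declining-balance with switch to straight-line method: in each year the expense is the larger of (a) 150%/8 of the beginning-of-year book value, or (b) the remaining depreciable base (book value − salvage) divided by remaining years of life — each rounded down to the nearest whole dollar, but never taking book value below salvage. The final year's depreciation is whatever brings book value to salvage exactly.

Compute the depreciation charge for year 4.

$11,696

Depreciable base = $116,301 − $17,300 = $99,001.
Year 1: DB = ⌊$116,301 × 150%/8⌋ = $21,806; SL = ⌊$99,001/8⌋ = $12,375 → take DB $21,806. Book value $94,495.
Year 2: DB = ⌊$94,495 × 150%/8⌋ = $17,717; SL = ⌊$77,195/7⌋ = $11,027 → take DB $17,717. Book value $76,778.
Year 3: DB = ⌊$76,778 × 150%/8⌋ = $14,395; SL = ⌊$59,478/6⌋ = $9,913 → take DB $14,395. Book value $62,383.
Year 4: DB = ⌊$62,383 × 150%/8⌋ = $11,696; SL = ⌊$45,083/5⌋ = $9,016 → take DB $11,696. Book value $50,687.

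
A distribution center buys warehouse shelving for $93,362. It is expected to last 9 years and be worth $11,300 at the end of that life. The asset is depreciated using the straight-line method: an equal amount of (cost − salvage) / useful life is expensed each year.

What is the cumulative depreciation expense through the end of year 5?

Depreciable base = $93,362 − $11,300 = $82,062.
Annual expense = $82,062 / 9 = $9,118.
End of year 1: book value $84,244.
End of year 2: book value $75,126.
End of year 3: book value $66,008.
End of year 4: book value $56,890.
End of year 5: book value $47,772.
Accumulated through year 5 = $93,362 − $47,772 = $45,590.

$45,590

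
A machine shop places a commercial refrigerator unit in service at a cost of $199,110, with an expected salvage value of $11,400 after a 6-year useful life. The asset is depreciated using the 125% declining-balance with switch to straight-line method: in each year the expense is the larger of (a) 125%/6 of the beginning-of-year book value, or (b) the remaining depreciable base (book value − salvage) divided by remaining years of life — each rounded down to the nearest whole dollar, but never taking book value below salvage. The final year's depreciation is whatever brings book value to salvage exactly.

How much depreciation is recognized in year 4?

Depreciable base = $199,110 − $11,400 = $187,710.
Year 1: DB = ⌊$199,110 × 125%/6⌋ = $41,481; SL = ⌊$187,710/6⌋ = $31,285 → take DB $41,481. Book value $157,629.
Year 2: DB = ⌊$157,629 × 125%/6⌋ = $32,839; SL = ⌊$146,229/5⌋ = $29,245 → take DB $32,839. Book value $124,790.
Year 3: DB = ⌊$124,790 × 125%/6⌋ = $25,997; SL = ⌊$113,390/4⌋ = $28,347 → take SL $28,347. Book value $96,443.
Year 4: DB = ⌊$96,443 × 125%/6⌋ = $20,092; SL = ⌊$85,043/3⌋ = $28,347 → take SL $28,347. Book value $68,096.

$28,347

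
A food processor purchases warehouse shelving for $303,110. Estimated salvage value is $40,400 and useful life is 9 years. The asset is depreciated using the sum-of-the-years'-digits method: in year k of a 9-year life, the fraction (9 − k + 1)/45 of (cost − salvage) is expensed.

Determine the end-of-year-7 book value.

$57,914

Depreciable base = $303,110 − $40,400 = $262,710.
Sum of the years' digits = 9+8+7+6+5+4+3+2+1 = 45.
Year 1: $262,710 × 9/45 = $52,542. Book value $250,568.
Year 2: $262,710 × 8/45 = $46,704. Book value $203,864.
Year 3: $262,710 × 7/45 = $40,866. Book value $162,998.
Year 4: $262,710 × 6/45 = $35,028. Book value $127,970.
Year 5: $262,710 × 5/45 = $29,190. Book value $98,780.
Year 6: $262,710 × 4/45 = $23,352. Book value $75,428.
Year 7: $262,710 × 3/45 = $17,514. Book value $57,914.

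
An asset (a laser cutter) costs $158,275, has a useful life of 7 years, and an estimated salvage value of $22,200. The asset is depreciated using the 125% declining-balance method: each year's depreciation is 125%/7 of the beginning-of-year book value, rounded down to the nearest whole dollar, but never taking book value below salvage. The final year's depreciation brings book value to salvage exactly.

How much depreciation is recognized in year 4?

$15,665

Depreciable base = $158,275 − $22,200 = $136,075.
Year 1: ⌊$158,275 × 125%/7⌋ = $28,263. Book value $130,012.
Year 2: ⌊$130,012 × 125%/7⌋ = $23,216. Book value $106,796.
Year 3: ⌊$106,796 × 125%/7⌋ = $19,070. Book value $87,726.
Year 4: ⌊$87,726 × 125%/7⌋ = $15,665. Book value $72,061.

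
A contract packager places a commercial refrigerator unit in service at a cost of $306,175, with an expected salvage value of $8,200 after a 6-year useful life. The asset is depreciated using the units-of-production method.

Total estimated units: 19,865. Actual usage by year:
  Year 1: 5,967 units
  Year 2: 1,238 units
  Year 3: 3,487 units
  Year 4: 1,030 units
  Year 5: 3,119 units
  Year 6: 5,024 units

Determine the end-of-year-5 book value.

$83,560

Depreciable base = $306,175 − $8,200 = $297,975.
Rate = $297,975 / 19,865 units = $15 per unit.
Year 1: 5,967 × $15 = $89,505. Book value $216,670.
Year 2: 1,238 × $15 = $18,570. Book value $198,100.
Year 3: 3,487 × $15 = $52,305. Book value $145,795.
Year 4: 1,030 × $15 = $15,450. Book value $130,345.
Year 5: 3,119 × $15 = $46,785. Book value $83,560.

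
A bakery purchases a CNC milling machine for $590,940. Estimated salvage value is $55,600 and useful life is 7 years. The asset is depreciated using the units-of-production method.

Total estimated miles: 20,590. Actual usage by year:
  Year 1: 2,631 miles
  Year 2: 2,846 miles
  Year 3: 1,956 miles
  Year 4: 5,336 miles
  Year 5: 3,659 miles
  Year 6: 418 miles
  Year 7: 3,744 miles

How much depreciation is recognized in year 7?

Depreciable base = $590,940 − $55,600 = $535,340.
Rate = $535,340 / 20,590 miles = $26 per mile.
Year 1: 2,631 × $26 = $68,406. Book value $522,534.
Year 2: 2,846 × $26 = $73,996. Book value $448,538.
Year 3: 1,956 × $26 = $50,856. Book value $397,682.
Year 4: 5,336 × $26 = $138,736. Book value $258,946.
Year 5: 3,659 × $26 = $95,134. Book value $163,812.
Year 6: 418 × $26 = $10,868. Book value $152,944.
Year 7: 3,744 × $26 = $97,344. Book value $55,600.

$97,344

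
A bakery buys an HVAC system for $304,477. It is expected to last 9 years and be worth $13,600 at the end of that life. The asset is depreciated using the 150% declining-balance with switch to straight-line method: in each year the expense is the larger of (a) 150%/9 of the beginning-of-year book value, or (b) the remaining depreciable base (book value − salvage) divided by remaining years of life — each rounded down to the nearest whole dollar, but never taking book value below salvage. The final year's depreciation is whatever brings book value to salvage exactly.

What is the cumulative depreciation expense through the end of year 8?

$264,229

Depreciable base = $304,477 − $13,600 = $290,877.
Year 1: DB = ⌊$304,477 × 150%/9⌋ = $50,746; SL = ⌊$290,877/9⌋ = $32,319 → take DB $50,746. Book value $253,731.
Year 2: DB = ⌊$253,731 × 150%/9⌋ = $42,288; SL = ⌊$240,131/8⌋ = $30,016 → take DB $42,288. Book value $211,443.
Year 3: DB = ⌊$211,443 × 150%/9⌋ = $35,240; SL = ⌊$197,843/7⌋ = $28,263 → take DB $35,240. Book value $176,203.
Year 4: DB = ⌊$176,203 × 150%/9⌋ = $29,367; SL = ⌊$162,603/6⌋ = $27,100 → take DB $29,367. Book value $146,836.
Year 5: DB = ⌊$146,836 × 150%/9⌋ = $24,472; SL = ⌊$133,236/5⌋ = $26,647 → take SL $26,647. Book value $120,189.
Year 6: DB = ⌊$120,189 × 150%/9⌋ = $20,031; SL = ⌊$106,589/4⌋ = $26,647 → take SL $26,647. Book value $93,542.
Year 7: DB = ⌊$93,542 × 150%/9⌋ = $15,590; SL = ⌊$79,942/3⌋ = $26,647 → take SL $26,647. Book value $66,895.
Year 8: DB = ⌊$66,895 × 150%/9⌋ = $11,149; SL = ⌊$53,295/2⌋ = $26,647 → take SL $26,647. Book value $40,248.
Accumulated through year 8 = $304,477 − $40,248 = $264,229.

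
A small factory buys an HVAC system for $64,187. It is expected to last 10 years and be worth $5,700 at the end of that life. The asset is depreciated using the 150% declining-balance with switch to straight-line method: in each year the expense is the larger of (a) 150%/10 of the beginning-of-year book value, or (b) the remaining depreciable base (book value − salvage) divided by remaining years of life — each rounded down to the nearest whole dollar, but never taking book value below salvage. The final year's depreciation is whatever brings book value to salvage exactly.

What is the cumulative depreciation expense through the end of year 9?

$53,930

Depreciable base = $64,187 − $5,700 = $58,487.
Year 1: DB = ⌊$64,187 × 150%/10⌋ = $9,628; SL = ⌊$58,487/10⌋ = $5,848 → take DB $9,628. Book value $54,559.
Year 2: DB = ⌊$54,559 × 150%/10⌋ = $8,183; SL = ⌊$48,859/9⌋ = $5,428 → take DB $8,183. Book value $46,376.
Year 3: DB = ⌊$46,376 × 150%/10⌋ = $6,956; SL = ⌊$40,676/8⌋ = $5,084 → take DB $6,956. Book value $39,420.
Year 4: DB = ⌊$39,420 × 150%/10⌋ = $5,913; SL = ⌊$33,720/7⌋ = $4,817 → take DB $5,913. Book value $33,507.
Year 5: DB = ⌊$33,507 × 150%/10⌋ = $5,026; SL = ⌊$27,807/6⌋ = $4,634 → take DB $5,026. Book value $28,481.
Year 6: DB = ⌊$28,481 × 150%/10⌋ = $4,272; SL = ⌊$22,781/5⌋ = $4,556 → take SL $4,556. Book value $23,925.
Year 7: DB = ⌊$23,925 × 150%/10⌋ = $3,588; SL = ⌊$18,225/4⌋ = $4,556 → take SL $4,556. Book value $19,369.
Year 8: DB = ⌊$19,369 × 150%/10⌋ = $2,905; SL = ⌊$13,669/3⌋ = $4,556 → take SL $4,556. Book value $14,813.
Year 9: DB = ⌊$14,813 × 150%/10⌋ = $2,221; SL = ⌊$9,113/2⌋ = $4,556 → take SL $4,556. Book value $10,257.
Accumulated through year 9 = $64,187 − $10,257 = $53,930.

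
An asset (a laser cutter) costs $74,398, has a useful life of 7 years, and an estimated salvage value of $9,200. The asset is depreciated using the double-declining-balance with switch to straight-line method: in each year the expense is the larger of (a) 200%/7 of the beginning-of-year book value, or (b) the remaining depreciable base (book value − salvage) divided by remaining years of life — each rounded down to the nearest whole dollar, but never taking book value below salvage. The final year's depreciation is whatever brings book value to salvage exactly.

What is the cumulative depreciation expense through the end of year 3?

$47,284

Depreciable base = $74,398 − $9,200 = $65,198.
Year 1: DB = ⌊$74,398 × 200%/7⌋ = $21,256; SL = ⌊$65,198/7⌋ = $9,314 → take DB $21,256. Book value $53,142.
Year 2: DB = ⌊$53,142 × 200%/7⌋ = $15,183; SL = ⌊$43,942/6⌋ = $7,323 → take DB $15,183. Book value $37,959.
Year 3: DB = ⌊$37,959 × 200%/7⌋ = $10,845; SL = ⌊$28,759/5⌋ = $5,751 → take DB $10,845. Book value $27,114.
Accumulated through year 3 = $74,398 − $27,114 = $47,284.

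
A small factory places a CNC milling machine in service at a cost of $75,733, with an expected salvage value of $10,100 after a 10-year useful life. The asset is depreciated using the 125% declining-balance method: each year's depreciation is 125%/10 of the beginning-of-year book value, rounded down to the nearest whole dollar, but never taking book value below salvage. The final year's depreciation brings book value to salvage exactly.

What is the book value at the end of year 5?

Depreciable base = $75,733 − $10,100 = $65,633.
Year 1: ⌊$75,733 × 125%/10⌋ = $9,466. Book value $66,267.
Year 2: ⌊$66,267 × 125%/10⌋ = $8,283. Book value $57,984.
Year 3: ⌊$57,984 × 125%/10⌋ = $7,248. Book value $50,736.
Year 4: ⌊$50,736 × 125%/10⌋ = $6,342. Book value $44,394.
Year 5: ⌊$44,394 × 125%/10⌋ = $5,549. Book value $38,845.

$38,845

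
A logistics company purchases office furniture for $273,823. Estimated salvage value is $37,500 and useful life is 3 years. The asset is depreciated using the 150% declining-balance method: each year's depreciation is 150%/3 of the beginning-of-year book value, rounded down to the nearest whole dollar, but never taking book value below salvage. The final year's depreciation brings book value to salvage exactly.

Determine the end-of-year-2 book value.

$68,456

Depreciable base = $273,823 − $37,500 = $236,323.
Year 1: ⌊$273,823 × 150%/3⌋ = $136,911. Book value $136,912.
Year 2: ⌊$136,912 × 150%/3⌋ = $68,456. Book value $68,456.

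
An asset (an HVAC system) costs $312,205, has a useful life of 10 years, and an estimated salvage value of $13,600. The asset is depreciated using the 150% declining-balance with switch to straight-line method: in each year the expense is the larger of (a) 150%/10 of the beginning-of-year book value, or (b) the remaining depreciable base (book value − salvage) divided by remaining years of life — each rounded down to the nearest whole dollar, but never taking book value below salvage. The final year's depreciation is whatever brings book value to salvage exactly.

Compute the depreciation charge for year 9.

Depreciable base = $312,205 − $13,600 = $298,605.
Year 1: DB = ⌊$312,205 × 150%/10⌋ = $46,830; SL = ⌊$298,605/10⌋ = $29,860 → take DB $46,830. Book value $265,375.
Year 2: DB = ⌊$265,375 × 150%/10⌋ = $39,806; SL = ⌊$251,775/9⌋ = $27,975 → take DB $39,806. Book value $225,569.
Year 3: DB = ⌊$225,569 × 150%/10⌋ = $33,835; SL = ⌊$211,969/8⌋ = $26,496 → take DB $33,835. Book value $191,734.
Year 4: DB = ⌊$191,734 × 150%/10⌋ = $28,760; SL = ⌊$178,134/7⌋ = $25,447 → take DB $28,760. Book value $162,974.
Year 5: DB = ⌊$162,974 × 150%/10⌋ = $24,446; SL = ⌊$149,374/6⌋ = $24,895 → take SL $24,895. Book value $138,079.
Year 6: DB = ⌊$138,079 × 150%/10⌋ = $20,711; SL = ⌊$124,479/5⌋ = $24,895 → take SL $24,895. Book value $113,184.
Year 7: DB = ⌊$113,184 × 150%/10⌋ = $16,977; SL = ⌊$99,584/4⌋ = $24,896 → take SL $24,896. Book value $88,288.
Year 8: DB = ⌊$88,288 × 150%/10⌋ = $13,243; SL = ⌊$74,688/3⌋ = $24,896 → take SL $24,896. Book value $63,392.
Year 9: DB = ⌊$63,392 × 150%/10⌋ = $9,508; SL = ⌊$49,792/2⌋ = $24,896 → take SL $24,896. Book value $38,496.

$24,896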